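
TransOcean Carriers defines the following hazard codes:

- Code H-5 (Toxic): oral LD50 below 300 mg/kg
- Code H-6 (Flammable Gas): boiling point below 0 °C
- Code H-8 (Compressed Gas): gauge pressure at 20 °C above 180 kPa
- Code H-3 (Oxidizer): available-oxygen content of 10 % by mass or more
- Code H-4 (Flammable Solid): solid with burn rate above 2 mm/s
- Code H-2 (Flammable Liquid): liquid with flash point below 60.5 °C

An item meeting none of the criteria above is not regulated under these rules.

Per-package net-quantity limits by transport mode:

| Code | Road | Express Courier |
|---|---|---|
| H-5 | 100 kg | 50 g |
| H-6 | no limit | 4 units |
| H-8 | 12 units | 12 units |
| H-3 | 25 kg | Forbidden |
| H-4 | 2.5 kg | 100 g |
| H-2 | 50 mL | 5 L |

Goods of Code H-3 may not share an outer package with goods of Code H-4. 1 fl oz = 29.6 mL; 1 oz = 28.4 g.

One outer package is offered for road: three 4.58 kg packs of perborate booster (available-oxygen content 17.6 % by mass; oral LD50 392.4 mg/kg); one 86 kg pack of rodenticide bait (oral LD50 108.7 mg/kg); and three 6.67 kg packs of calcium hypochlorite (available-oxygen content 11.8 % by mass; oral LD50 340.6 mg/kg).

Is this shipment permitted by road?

The perborate booster has available-oxygen content 17.6 % by mass, which is ≥ 10 % by mass, so it is Code H-3 (Oxidizer).
The rodenticide bait has oral LD50 108.7 mg/kg, which is < 300 mg/kg, so it is Code H-5 (Toxic).
Calcium hypochlorite: available-oxygen content 11.8 % by mass ≥ 10 % by mass → Code H-3 (Oxidizer).
Total Code H-3: (three 4.58 kg packs = 13.74 kg) + (three 6.67 kg packs = 20.01 kg) = 33.75 kg.
33.75 kg > 25 kg (road limit, Code H-3) — over the limit.
Code H-5 quantity: 86 kg.
86 kg ≤ 100 kg (road limit, Code H-5) — within limit.
The segregation rule (Code H-3 with Code H-4) does not apply to Code H-3 with Code H-5.

No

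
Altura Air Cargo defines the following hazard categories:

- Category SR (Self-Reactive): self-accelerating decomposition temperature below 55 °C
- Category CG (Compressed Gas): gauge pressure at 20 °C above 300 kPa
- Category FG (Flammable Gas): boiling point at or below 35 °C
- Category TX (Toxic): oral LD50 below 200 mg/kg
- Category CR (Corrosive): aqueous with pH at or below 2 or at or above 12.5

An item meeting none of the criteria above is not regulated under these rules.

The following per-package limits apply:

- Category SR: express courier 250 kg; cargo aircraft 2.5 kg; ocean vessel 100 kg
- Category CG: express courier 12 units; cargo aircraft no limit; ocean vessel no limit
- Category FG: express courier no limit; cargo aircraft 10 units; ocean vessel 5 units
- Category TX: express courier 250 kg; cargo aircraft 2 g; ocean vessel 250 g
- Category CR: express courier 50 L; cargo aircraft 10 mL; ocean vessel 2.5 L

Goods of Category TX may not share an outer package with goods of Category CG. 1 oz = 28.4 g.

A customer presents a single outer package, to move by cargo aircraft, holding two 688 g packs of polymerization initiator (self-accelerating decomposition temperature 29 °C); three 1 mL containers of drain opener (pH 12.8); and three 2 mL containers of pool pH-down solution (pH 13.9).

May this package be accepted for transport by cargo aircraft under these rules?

Yes

Polymerization initiator: self-accelerating decomposition temperature 29 °C < 55 °C → Category SR (Self-Reactive).
The drain opener has pH 12.8, which is ≥ 12.5, so it is Category CR (Corrosive).
Pool pH-down solution: pH 13.9 ≥ 12.5 → Category CR (Corrosive).
Total Category CR: (three 1 mL containers = 3 mL) + (three 2 mL containers = 6 mL) = 9 mL.
9 mL ≤ 10 mL (cargo aircraft limit, Category CR) — within limit.
Category SR quantity: two 688 g packs = 1.376 kg.
1.376 kg is within the cargo aircraft limit of 2.5 kg for Category SR.
The segregation rule (Category TX with Category CG) does not apply to Category CR with Category SR.
Every hazard category is within its cargo aircraft limit and no segregation rule is violated.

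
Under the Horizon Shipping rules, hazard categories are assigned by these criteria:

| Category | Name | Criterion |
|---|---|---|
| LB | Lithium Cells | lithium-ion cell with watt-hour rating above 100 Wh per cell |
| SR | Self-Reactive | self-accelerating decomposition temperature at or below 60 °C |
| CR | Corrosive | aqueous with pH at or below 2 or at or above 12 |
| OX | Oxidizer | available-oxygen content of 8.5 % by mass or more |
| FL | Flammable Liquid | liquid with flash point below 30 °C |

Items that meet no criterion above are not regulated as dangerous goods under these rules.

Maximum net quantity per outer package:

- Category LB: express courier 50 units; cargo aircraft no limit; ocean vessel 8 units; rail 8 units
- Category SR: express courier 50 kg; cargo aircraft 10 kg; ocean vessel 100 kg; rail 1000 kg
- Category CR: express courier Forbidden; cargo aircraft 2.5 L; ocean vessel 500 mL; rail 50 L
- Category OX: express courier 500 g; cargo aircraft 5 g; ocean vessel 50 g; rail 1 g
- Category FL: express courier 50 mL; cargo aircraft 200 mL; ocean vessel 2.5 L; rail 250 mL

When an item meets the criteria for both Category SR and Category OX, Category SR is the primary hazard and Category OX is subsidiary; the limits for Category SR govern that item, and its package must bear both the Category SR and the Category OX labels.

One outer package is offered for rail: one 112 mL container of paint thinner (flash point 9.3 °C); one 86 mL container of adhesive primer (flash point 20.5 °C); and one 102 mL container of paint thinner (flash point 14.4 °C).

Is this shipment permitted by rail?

No

Flash point 9.3 °C meets the Category FL criterion (Flammable Liquid), so the paint thinner is Category FL.
Adhesive primer: flash point 20.5 °C < 30 °C → Category FL (Flammable Liquid).
The paint thinner has flash point 14.4 °C, which is < 30 °C, so it is Category FL (Flammable Liquid).
Total Category FL: 112 mL + 86 mL + 102 mL = 300 mL.
That exceeds the Category FL rail limit of 250 mL.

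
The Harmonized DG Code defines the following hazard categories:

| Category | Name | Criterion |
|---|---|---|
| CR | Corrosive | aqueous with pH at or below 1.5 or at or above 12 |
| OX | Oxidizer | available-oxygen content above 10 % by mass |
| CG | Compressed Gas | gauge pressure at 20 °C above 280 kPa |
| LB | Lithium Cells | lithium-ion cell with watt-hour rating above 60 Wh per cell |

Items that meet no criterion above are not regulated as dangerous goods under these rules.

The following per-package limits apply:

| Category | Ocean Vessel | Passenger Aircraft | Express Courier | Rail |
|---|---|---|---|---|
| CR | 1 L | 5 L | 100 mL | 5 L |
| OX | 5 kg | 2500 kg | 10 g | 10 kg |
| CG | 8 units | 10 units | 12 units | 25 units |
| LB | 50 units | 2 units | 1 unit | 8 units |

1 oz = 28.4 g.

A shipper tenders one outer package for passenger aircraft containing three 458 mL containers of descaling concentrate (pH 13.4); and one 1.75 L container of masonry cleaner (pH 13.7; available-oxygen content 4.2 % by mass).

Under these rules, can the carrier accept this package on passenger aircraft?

Yes

With pH 13.4 (≥ 12), the descaling concentrate falls in Category CR.
The masonry cleaner has pH 13.7, which is ≥ 12, so it is Category CR (Corrosive).
Total Category CR: (three 458 mL containers = 1.374 L) + 1.75 L = 3.124 L.
That is within the Category CR passenger aircraft limit of 5 L.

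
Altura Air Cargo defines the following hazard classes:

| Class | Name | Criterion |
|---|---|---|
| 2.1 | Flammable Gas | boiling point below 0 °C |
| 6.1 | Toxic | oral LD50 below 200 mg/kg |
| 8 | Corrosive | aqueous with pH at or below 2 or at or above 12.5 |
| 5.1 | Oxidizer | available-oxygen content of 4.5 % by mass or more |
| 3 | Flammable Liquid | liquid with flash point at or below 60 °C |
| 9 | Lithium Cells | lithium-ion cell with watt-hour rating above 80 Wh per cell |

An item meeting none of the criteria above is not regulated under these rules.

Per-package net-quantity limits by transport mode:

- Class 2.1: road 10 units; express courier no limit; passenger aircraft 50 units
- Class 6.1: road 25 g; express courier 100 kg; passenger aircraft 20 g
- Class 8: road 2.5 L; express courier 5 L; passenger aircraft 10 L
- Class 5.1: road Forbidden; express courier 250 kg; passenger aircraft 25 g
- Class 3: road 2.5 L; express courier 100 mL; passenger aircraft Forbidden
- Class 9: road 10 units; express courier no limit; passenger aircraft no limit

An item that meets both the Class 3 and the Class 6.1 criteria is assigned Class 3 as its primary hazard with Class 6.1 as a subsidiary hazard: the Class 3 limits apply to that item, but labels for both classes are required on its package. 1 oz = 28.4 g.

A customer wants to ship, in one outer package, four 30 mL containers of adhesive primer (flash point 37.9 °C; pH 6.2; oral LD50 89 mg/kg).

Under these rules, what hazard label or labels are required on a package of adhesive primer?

Adhesive primer: flash point 37.9 °C ≤ 60 °C → Class 3 (Flammable Liquid).
Adhesive primer: oral LD50 89 mg/kg < 200 mg/kg → Class 6.1 (Toxic).
By the precedence rule Class 3 is primary and Class 6.1 is subsidiary, and that rule requires both labels on the package.

Class 3 and 6.1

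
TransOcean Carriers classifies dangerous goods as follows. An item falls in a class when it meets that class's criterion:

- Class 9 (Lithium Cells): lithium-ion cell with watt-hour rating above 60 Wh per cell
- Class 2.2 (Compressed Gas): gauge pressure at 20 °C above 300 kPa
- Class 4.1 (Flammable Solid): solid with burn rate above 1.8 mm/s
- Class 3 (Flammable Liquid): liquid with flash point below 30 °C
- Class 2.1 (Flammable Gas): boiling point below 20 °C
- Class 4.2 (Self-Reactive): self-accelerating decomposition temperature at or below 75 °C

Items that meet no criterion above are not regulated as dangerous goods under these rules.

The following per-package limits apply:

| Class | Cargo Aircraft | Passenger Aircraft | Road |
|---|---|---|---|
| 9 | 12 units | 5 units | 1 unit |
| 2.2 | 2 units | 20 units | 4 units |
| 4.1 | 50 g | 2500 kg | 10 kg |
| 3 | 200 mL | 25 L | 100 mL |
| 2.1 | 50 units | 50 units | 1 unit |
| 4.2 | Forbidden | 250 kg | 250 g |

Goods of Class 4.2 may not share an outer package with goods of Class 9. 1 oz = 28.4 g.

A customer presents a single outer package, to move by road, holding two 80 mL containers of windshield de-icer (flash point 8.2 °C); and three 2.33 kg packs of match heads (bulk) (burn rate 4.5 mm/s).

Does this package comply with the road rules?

Flash point 8.2 °C meets the Class 3 criterion (Flammable Liquid), so the windshield de-icer is Class 3.
Burn rate 4.5 mm/s meets the Class 4.1 criterion (Flammable Solid), so the match heads (bulk) are Class 4.1.
Class 3 quantity: two 80 mL containers = 160 mL.
160 mL exceeds the road limit of 100 mL for Class 3.
Class 4.1 quantity: three 2.33 kg packs = 6.99 kg.
6.99 kg ≤ 10 kg (road limit, Class 4.1) — within limit.
The segregation rule (Class 4.2 with Class 9) does not apply to Class 3 with Class 4.1.

No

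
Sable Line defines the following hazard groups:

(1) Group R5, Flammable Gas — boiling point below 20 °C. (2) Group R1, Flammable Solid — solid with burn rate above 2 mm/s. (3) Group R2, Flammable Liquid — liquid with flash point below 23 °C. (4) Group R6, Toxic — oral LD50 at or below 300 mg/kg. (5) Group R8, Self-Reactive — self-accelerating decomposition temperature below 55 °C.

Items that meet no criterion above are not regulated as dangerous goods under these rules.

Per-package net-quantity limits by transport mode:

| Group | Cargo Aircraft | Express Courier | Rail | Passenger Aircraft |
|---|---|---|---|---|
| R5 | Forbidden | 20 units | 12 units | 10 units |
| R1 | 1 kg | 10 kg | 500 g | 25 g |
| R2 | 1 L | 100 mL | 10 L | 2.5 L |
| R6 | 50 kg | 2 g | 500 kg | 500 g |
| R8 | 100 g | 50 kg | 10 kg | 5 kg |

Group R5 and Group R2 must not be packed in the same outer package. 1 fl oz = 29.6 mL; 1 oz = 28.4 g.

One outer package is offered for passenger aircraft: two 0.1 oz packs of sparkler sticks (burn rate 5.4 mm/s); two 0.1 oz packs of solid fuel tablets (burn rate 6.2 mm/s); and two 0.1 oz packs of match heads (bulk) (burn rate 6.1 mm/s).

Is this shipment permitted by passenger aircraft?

Yes

The sparkler sticks have burn rate 5.4 mm/s, which is > 2 mm/s, so they are Group R1 (Flammable Solid).
With burn rate 6.2 mm/s (> 2 mm/s), the solid fuel tablets fall in Group R1.
With burn rate 6.1 mm/s (> 2 mm/s), the match heads (bulk) fall in Group R1.
Group R1 net quantity: (two 0.1 oz packs = 5.68 g) + (two 0.1 oz packs = 5.68 g) + (two 0.1 oz packs = 5.68 g) = 17.04 g.
17.04 g ≤ 25 g (passenger aircraft limit, Group R1) — within limit.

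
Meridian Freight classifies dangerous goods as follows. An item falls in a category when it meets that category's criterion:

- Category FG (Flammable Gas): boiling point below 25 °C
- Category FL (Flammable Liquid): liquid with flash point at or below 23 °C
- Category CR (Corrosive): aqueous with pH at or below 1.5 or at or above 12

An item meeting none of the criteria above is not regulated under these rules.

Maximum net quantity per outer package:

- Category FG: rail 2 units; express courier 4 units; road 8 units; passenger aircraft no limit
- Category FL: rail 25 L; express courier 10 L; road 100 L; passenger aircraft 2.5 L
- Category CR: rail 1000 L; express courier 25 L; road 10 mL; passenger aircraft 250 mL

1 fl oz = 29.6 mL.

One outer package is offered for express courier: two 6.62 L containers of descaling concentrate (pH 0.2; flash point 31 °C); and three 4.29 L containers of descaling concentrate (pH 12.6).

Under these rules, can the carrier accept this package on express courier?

With pH 0.2 (≤ 1.5), the descaling concentrate falls in Category CR.
With pH 12.6 (≥ 12), the descaling concentrate falls in Category CR.
Total Category CR: (two 6.62 L containers = 13.24 L) + (three 4.29 L containers = 12.87 L) = 26.11 L.
That exceeds the Category CR express courier limit of 25 L.

No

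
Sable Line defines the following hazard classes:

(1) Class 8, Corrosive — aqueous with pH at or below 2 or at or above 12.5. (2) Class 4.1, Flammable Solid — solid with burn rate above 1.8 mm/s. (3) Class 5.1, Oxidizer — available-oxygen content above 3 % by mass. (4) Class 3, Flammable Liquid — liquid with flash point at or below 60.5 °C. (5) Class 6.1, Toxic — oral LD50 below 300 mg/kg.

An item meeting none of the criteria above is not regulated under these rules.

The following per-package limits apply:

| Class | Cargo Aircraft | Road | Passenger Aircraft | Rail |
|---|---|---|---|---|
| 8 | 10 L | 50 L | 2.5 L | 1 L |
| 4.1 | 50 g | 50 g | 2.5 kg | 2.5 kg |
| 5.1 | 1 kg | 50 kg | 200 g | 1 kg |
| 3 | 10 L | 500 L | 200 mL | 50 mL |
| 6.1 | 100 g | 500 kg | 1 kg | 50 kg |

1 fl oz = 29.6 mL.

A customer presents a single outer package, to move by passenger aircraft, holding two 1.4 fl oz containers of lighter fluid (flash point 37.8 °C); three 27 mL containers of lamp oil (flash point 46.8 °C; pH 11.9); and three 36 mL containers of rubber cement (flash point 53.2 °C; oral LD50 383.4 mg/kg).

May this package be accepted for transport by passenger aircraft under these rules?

The lighter fluid has flash point 37.8 °C, which is ≤ 60.5 °C, so it is Class 3 (Flammable Liquid).
The lamp oil has flash point 46.8 °C, which is ≤ 60.5 °C, so it is Class 3 (Flammable Liquid).
The rubber cement has flash point 53.2 °C, which is ≤ 60.5 °C, so it is Class 3 (Flammable Liquid).
Total Class 3: (two 1.4 fl oz containers = 82.88 mL) + (three 27 mL containers = 81 mL) + (three 36 mL containers = 108 mL) = 271.88 mL.
That exceeds the Class 3 passenger aircraft limit of 200 mL.

No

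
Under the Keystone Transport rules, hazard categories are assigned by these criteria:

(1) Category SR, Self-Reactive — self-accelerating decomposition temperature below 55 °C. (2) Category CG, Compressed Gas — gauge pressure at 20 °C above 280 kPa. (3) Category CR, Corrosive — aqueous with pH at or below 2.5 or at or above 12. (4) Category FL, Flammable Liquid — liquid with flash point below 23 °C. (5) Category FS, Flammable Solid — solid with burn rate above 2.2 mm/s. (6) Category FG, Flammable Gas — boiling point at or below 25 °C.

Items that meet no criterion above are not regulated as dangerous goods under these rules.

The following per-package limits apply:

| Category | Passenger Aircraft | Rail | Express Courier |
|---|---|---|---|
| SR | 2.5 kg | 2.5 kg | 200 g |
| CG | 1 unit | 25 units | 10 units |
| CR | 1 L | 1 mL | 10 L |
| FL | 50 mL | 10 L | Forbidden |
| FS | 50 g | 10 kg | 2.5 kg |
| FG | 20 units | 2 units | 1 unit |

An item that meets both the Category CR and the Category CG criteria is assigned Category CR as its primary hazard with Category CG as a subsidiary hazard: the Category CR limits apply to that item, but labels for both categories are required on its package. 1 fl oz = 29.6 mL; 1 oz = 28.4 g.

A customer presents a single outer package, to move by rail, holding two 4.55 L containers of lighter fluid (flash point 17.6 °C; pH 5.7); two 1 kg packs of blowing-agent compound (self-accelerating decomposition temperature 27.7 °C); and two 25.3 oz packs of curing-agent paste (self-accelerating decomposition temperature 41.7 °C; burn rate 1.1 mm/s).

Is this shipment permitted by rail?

Flash point 17.6 °C meets the Category FL criterion (Flammable Liquid), so the lighter fluid is Category FL.
The blowing-agent compound has self-accelerating decomposition temperature 27.7 °C, which is < 55 °C, so it is Category SR (Self-Reactive).
With self-accelerating decomposition temperature 41.7 °C (< 55 °C), the curing-agent paste falls in Category SR.
Total Category SR: (two 1 kg packs = 2 kg) + (two 25.3 oz packs = 1437.04 g) = 3437.04 g.
3437.04 g exceeds the rail limit of 2.5 kg for Category SR.
Category FL quantity: two 4.55 L containers = 9.1 L.
9.1 L ≤ 10 L (rail limit, Category FL) — within limit.

No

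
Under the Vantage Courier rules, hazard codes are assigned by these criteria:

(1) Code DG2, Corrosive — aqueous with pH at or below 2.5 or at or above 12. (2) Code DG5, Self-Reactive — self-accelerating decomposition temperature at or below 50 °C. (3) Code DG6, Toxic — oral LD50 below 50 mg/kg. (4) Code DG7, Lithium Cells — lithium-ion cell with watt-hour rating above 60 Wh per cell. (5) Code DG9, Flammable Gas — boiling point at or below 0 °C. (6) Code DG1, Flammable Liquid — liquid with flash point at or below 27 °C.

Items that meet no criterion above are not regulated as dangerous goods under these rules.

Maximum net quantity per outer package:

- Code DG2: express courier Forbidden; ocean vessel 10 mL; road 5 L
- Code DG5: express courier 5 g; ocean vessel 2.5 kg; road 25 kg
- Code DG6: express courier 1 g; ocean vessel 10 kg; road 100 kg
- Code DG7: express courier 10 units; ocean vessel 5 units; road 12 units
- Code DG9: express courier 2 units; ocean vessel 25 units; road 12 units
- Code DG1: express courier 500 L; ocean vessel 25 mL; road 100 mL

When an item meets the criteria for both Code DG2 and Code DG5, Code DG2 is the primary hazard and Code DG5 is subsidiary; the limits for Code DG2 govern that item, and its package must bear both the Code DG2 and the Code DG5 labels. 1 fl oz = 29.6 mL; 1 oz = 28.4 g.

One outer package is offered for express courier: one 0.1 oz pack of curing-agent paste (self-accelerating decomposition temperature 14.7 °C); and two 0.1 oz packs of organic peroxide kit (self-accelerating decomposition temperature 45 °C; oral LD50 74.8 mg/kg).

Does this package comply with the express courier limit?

No

Curing-agent paste: self-accelerating decomposition temperature 14.7 °C ≤ 50 °C → Code DG5 (Self-Reactive).
Organic peroxide kit: self-accelerating decomposition temperature 45 °C ≤ 50 °C → Code DG5 (Self-Reactive).
Total Code DG5: (one 0.1 oz pack = 2.84 g) + (two 0.1 oz packs = 5.68 g) = 8.52 g.
That exceeds the Code DG5 express courier limit of 5 g.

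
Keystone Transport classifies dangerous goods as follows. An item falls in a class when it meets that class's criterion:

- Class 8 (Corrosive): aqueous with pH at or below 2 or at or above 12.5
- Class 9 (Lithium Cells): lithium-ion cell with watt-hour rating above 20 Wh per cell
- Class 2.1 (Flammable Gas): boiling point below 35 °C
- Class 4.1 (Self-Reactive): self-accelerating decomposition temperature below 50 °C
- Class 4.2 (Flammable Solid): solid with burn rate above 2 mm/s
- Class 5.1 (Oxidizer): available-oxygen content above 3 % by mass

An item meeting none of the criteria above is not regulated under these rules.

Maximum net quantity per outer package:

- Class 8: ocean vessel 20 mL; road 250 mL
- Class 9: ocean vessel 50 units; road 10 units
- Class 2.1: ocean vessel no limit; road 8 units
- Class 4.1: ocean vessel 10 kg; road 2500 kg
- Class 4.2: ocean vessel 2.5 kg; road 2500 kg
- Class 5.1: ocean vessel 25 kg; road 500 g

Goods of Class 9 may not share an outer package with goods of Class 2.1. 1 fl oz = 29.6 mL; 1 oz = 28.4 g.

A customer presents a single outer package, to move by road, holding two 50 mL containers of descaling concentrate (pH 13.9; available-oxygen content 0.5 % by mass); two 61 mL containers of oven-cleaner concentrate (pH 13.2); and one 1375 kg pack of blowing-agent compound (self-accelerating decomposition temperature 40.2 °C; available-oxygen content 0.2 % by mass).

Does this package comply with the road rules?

Descaling concentrate: pH 13.9 ≥ 12.5 → Class 8 (Corrosive).
Oven-cleaner concentrate: pH 13.2 ≥ 12.5 → Class 8 (Corrosive).
Blowing-agent compound: self-accelerating decomposition temperature 40.2 °C < 50 °C → Class 4.1 (Self-Reactive).
Total Class 8: (two 50 mL containers = 100 mL) + (two 61 mL containers = 122 mL) = 222 mL.
That is within the Class 8 road limit of 250 mL.
Class 4.1 quantity: 1375 kg.
That is within the Class 4.1 road limit of 2500 kg.
The segregation rule (Class 9 with Class 2.1) does not apply to Class 8 with Class 4.1.
Every hazard class is within its road limit and no segregation rule is violated.

Yes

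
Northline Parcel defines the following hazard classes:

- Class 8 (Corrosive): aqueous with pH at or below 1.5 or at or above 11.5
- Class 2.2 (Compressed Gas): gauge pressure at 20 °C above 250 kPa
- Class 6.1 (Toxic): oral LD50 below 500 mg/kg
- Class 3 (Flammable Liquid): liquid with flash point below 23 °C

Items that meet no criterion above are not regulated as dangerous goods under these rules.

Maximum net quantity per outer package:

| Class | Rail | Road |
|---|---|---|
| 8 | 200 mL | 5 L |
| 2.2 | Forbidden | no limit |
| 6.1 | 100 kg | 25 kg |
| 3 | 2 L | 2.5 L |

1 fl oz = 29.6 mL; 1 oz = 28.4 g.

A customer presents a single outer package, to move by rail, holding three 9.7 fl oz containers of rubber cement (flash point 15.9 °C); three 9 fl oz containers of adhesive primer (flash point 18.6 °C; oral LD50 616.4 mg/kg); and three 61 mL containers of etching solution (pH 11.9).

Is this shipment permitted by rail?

Yes

The rubber cement has flash point 15.9 °C, which is < 23 °C, so it is Class 3 (Flammable Liquid).
Adhesive primer: flash point 18.6 °C < 23 °C → Class 3 (Flammable Liquid).
Etching solution: pH 11.9 ≥ 11.5 → Class 8 (Corrosive).
Class 3 net quantity: (three 9.7 fl oz containers = 861.36 mL) + (three 9 fl oz containers = 799.2 mL) = 1660.56 mL.
1660.56 mL ≤ 2 L (rail limit, Class 3) — within limit.
Class 8 quantity: three 61 mL containers = 183 mL.
183 mL ≤ 200 mL (rail limit, Class 8) — within limit.
Every hazard class is within its rail limit and no segregation rule is violated.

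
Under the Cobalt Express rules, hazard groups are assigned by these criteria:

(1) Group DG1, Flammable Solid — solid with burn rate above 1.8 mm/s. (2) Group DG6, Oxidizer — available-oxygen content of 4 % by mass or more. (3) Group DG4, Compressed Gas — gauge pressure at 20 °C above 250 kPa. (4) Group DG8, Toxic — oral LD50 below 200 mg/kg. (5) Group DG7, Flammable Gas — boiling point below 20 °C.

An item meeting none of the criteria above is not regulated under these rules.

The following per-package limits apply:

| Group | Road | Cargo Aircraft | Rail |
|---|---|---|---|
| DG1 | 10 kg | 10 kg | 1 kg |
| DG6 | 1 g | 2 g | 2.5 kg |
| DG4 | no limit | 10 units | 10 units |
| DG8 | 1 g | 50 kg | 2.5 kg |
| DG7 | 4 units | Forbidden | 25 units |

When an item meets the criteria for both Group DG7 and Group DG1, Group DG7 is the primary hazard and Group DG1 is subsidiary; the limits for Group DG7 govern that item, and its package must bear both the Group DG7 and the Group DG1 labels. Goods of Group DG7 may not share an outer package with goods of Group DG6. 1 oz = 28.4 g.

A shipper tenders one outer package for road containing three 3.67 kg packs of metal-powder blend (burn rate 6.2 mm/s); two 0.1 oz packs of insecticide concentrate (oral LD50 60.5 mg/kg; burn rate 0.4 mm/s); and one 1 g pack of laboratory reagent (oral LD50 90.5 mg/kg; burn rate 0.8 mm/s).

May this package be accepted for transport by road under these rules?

The metal-powder blend has burn rate 6.2 mm/s, which is > 1.8 mm/s, so it is Group DG1 (Flammable Solid).
Oral LD50 60.5 mg/kg meets the Group DG8 criterion (Toxic), so the insecticide concentrate is Group DG8.
Oral LD50 90.5 mg/kg meets the Group DG8 criterion (Toxic), so the laboratory reagent is Group DG8.
Group DG8 net quantity: (two 0.1 oz packs = 5.68 g) + 1 g = 6.68 g.
6.68 g > 1 g (road limit, Group DG8) — over the limit.
Group DG1 quantity: three 3.67 kg packs = 11.01 kg.
11.01 kg > 10 kg (road limit, Group DG1) — over the limit.
The segregation rule (Group DG7 with Group DG6) does not apply to Group DG8 with Group DG1.

No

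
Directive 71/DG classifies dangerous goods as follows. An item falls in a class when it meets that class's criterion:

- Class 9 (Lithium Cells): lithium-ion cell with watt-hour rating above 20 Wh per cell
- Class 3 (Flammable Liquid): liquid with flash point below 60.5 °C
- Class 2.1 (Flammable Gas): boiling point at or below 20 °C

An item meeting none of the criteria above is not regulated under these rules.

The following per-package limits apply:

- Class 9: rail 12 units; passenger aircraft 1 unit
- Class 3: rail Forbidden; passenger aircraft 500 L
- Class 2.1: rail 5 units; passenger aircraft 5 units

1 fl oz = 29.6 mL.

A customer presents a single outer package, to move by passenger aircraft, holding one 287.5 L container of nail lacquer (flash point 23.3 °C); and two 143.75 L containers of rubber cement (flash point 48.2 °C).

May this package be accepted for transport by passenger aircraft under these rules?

No

With flash point 23.3 °C (< 60.5 °C), the nail lacquer falls in Class 3.
Flash point 48.2 °C meets the Class 3 criterion (Flammable Liquid), so the rubber cement is Class 3.
Total Class 3: 287.5 L + (two 143.75 L containers = 287.5 L) = 575 L.
575 L > 500 L (passenger aircraft limit, Class 3) — over the limit.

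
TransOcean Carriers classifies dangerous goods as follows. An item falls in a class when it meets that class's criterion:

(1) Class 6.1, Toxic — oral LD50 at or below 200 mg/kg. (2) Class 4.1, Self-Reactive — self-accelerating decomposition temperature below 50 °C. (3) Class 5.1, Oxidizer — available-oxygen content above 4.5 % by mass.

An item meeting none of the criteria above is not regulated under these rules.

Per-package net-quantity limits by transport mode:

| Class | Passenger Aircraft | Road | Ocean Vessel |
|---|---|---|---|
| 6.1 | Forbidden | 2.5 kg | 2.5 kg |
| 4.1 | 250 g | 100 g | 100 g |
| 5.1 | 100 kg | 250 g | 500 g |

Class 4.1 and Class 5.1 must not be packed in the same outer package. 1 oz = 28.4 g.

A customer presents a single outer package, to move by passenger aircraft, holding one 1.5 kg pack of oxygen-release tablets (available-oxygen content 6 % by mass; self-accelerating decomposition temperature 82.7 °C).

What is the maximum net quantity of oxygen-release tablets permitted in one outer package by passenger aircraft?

100 kg

Available-oxygen content 6 % by mass meets the Class 5.1 criterion (Oxidizer), so the oxygen-release tablets are Class 5.1.
The passenger aircraft limit for Class 5.1 is 100 kg.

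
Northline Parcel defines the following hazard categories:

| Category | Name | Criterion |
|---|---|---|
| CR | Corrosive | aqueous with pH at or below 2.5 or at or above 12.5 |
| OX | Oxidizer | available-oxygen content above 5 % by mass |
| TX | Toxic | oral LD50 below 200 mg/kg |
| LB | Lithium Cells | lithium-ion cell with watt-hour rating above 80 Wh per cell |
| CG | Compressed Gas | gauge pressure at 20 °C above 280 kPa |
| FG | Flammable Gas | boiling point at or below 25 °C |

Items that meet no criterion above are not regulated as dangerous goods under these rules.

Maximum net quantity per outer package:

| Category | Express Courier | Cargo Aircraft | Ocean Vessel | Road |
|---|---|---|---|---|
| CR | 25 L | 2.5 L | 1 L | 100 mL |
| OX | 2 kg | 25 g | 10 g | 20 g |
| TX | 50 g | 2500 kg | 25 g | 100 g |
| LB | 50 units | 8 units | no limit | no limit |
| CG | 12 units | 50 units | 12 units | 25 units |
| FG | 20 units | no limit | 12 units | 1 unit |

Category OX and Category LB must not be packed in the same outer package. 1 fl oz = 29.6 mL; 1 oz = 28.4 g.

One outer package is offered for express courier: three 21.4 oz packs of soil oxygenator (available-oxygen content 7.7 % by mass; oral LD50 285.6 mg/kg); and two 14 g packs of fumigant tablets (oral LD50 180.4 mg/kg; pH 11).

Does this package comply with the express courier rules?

Yes

With available-oxygen content 7.7 % by mass (> 5 % by mass), the soil oxygenator falls in Category OX.
Fumigant tablets: oral LD50 180.4 mg/kg < 200 mg/kg → Category TX (Toxic).
Category OX quantity: three 21.4 oz packs = 1823.28 g.
1823.28 g ≤ 2 kg (express courier limit, Category OX) — within limit.
Category TX quantity: two 14 g packs = 28 g.
That is within the Category TX express courier limit of 50 g.
The segregation rule (Category OX with Category LB) does not apply to Category OX with Category TX.
Every hazard category is within its express courier limit and no segregation rule is violated.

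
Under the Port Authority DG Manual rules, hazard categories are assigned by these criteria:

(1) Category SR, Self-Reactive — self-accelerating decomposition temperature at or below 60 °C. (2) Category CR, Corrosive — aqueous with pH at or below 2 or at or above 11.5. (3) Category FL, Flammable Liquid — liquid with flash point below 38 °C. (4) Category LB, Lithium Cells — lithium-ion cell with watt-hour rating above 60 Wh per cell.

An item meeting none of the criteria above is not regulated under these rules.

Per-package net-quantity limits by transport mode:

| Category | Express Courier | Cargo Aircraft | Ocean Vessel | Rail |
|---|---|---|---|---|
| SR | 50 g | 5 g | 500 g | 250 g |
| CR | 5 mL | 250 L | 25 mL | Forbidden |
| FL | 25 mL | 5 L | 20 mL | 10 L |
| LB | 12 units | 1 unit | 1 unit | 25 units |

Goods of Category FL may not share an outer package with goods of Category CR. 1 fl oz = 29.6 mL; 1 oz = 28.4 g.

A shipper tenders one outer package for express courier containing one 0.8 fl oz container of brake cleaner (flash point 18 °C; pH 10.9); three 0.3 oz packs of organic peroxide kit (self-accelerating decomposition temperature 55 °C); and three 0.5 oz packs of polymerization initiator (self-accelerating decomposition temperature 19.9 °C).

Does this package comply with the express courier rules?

No

With flash point 18 °C (< 38 °C), the brake cleaner falls in Category FL.
Self-accelerating decomposition temperature 55 °C meets the Category SR criterion (Self-Reactive), so the organic peroxide kit is Category SR.
Polymerization initiator: self-accelerating decomposition temperature 19.9 °C ≤ 60 °C → Category SR (Self-Reactive).
Total Category SR: (three 0.3 oz packs = 25.56 g) + (three 0.5 oz packs = 42.6 g) = 68.16 g.
68.16 g exceeds the express courier limit of 50 g for Category SR.
Category FL quantity: one 0.8 fl oz container = 23.68 mL.
23.68 mL is within the express courier limit of 25 mL for Category FL.
The segregation rule (Category FL with Category CR) does not apply to Category SR with Category FL.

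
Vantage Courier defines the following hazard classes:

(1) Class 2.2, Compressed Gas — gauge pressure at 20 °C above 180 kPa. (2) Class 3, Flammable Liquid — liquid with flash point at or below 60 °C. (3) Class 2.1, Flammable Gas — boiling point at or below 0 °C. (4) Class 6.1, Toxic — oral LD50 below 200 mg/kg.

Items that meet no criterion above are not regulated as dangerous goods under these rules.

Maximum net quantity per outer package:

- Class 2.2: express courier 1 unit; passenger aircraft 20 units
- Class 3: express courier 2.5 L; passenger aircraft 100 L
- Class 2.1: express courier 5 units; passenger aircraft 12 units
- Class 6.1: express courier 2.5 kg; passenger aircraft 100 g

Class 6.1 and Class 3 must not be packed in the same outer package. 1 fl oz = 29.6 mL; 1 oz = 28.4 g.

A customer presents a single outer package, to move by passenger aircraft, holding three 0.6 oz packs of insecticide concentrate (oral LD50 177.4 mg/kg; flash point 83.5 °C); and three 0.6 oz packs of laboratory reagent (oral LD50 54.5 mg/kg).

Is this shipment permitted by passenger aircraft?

Insecticide concentrate: oral LD50 177.4 mg/kg < 200 mg/kg → Class 6.1 (Toxic).
With oral LD50 54.5 mg/kg (< 200 mg/kg), the laboratory reagent falls in Class 6.1.
Class 6.1 net quantity: (three 0.6 oz packs = 51.12 g) + (three 0.6 oz packs = 51.12 g) = 102.24 g.
That exceeds the Class 6.1 passenger aircraft limit of 100 g.

No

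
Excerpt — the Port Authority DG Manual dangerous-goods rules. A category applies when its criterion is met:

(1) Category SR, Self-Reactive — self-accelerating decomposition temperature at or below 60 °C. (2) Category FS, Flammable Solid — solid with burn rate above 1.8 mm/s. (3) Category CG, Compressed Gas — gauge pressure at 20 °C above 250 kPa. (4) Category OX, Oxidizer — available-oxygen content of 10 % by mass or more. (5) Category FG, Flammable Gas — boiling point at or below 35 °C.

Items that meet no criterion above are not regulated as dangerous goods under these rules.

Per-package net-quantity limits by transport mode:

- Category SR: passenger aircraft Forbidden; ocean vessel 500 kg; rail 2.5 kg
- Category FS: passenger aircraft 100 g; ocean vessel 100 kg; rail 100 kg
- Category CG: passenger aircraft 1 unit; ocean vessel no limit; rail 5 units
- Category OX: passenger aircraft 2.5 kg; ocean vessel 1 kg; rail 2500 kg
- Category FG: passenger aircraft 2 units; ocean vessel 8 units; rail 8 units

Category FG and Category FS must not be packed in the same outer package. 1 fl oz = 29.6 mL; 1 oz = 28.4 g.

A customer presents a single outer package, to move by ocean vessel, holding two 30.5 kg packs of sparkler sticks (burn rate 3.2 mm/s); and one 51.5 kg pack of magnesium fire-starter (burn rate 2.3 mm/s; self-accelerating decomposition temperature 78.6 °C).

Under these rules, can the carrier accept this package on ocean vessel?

The sparkler sticks have burn rate 3.2 mm/s, which is > 1.8 mm/s, so they are Category FS (Flammable Solid).
Magnesium fire-starter: burn rate 2.3 mm/s > 1.8 mm/s → Category FS (Flammable Solid).
Category FS net quantity: (two 30.5 kg packs = 61 kg) + 51.5 kg = 112.5 kg.
That exceeds the Category FS ocean vessel limit of 100 kg.

No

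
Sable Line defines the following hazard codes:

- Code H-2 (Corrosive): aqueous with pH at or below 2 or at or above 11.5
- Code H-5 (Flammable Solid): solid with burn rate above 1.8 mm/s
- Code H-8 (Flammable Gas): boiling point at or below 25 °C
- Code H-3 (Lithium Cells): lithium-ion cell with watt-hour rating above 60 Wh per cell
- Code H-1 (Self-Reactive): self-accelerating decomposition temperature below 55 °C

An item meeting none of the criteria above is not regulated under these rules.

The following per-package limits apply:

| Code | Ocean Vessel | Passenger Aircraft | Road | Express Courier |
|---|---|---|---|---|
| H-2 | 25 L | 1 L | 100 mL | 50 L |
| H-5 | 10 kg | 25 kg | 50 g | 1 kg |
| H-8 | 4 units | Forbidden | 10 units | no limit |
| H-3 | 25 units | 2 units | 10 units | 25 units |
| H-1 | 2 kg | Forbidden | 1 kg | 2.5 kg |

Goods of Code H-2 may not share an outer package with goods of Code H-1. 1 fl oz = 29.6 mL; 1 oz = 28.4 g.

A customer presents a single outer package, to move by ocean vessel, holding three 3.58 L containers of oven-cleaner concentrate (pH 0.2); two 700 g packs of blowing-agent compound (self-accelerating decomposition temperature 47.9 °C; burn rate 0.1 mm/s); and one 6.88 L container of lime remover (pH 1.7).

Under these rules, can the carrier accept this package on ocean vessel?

pH 0.2 meets the Code H-2 criterion (Corrosive), so the oven-cleaner concentrate is Code H-2.
With self-accelerating decomposition temperature 47.9 °C (< 55 °C), the blowing-agent compound falls in Code H-1.
With pH 1.7 (≤ 2), the lime remover falls in Code H-2.
Total Code H-2: (three 3.58 L containers = 10.74 L) + 6.88 L = 17.62 L.
17.62 L ≤ 25 L (ocean vessel limit, Code H-2) — within limit.
Code H-1 quantity: two 700 g packs = 1.4 kg.
1.4 kg ≤ 2 kg (ocean vessel limit, Code H-1) — within limit.
Code H-2 and Code H-1 may not share an outer package.

No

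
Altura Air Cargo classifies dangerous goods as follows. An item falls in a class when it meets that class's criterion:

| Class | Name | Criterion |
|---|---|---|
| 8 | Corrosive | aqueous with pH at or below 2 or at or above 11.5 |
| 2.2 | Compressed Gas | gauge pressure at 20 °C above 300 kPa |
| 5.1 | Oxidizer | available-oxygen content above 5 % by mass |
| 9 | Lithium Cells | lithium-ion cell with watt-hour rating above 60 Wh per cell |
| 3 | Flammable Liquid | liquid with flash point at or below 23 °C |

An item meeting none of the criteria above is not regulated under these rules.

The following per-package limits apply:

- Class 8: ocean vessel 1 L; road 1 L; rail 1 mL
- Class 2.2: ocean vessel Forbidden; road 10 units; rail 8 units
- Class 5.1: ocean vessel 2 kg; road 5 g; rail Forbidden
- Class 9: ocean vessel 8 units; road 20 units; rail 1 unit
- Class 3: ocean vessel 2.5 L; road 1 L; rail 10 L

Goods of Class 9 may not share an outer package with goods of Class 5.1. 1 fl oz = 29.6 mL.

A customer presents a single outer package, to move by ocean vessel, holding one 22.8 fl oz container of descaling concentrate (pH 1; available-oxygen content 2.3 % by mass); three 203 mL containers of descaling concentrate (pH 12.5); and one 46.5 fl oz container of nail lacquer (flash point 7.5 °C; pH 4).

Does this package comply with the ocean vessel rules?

pH 1 meets the Class 8 criterion (Corrosive), so the descaling concentrate is Class 8.
The descaling concentrate has pH 12.5, which is ≥ 11.5, so it is Class 8 (Corrosive).
Flash point 7.5 °C meets the Class 3 criterion (Flammable Liquid), so the nail lacquer is Class 3.
Total Class 8: (one 22.8 fl oz container = 674.88 mL) + (three 203 mL containers = 609 mL) = 1283.88 mL.
1283.88 mL > 1 L (ocean vessel limit, Class 8) — over the limit.
Class 3 quantity: one 46.5 fl oz container = 1376.4 mL.
1376.4 mL is within the ocean vessel limit of 2.5 L for Class 3.
The segregation rule (Class 9 with Class 5.1) does not apply to Class 8 with Class 3.

No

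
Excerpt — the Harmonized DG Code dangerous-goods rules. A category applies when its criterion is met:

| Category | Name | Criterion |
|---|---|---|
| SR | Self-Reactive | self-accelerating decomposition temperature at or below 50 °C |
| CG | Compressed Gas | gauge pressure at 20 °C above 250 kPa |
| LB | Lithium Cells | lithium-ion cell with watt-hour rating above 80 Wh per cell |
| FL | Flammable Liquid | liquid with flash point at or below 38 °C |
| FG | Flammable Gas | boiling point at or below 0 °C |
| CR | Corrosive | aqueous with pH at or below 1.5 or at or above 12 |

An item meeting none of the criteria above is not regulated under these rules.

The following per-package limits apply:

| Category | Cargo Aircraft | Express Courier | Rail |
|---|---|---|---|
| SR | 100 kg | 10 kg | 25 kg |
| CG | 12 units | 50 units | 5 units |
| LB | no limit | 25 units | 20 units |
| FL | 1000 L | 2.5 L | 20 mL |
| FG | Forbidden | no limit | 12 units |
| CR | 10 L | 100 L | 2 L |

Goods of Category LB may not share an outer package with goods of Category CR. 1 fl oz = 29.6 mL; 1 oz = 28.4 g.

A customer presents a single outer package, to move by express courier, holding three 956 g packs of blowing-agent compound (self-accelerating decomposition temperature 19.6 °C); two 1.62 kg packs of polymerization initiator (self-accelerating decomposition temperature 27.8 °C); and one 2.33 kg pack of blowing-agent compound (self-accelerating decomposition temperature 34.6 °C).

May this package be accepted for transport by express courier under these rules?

The blowing-agent compound has self-accelerating decomposition temperature 19.6 °C, which is ≤ 50 °C, so it is Category SR (Self-Reactive).
With self-accelerating decomposition temperature 27.8 °C (≤ 50 °C), the polymerization initiator falls in Category SR.
With self-accelerating decomposition temperature 34.6 °C (≤ 50 °C), the blowing-agent compound falls in Category SR.
Category SR net quantity: (three 956 g packs = 2.868 kg) + (two 1.62 kg packs = 3.24 kg) + 2.33 kg = 8.438 kg.
8.438 kg ≤ 10 kg (express courier limit, Category SR) — within limit.

Yes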